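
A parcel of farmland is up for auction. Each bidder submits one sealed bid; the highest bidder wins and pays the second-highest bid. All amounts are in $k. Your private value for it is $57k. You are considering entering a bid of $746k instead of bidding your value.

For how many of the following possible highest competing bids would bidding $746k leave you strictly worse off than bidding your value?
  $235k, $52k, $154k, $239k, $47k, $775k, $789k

The deviation hurts exactly when the highest competing bid lies strictly between $57k and $746k — overbidding then wins at a price above your value.
$235k: inside the interval → strictly worse (loss $178k).
$52k: below both → same outcome either way.
$154k: inside the interval → strictly worse (loss $97k).
$239k: inside the interval → strictly worse (loss $182k).
$47k: below both → same outcome either way.
$775k: above both → same outcome either way.
$789k: above both → same outcome either way.
Count: 3.

3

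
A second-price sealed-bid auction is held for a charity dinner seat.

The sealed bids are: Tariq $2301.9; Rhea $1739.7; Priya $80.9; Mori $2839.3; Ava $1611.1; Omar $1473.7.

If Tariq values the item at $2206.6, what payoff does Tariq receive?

Highest bid: Mori at $2839.3, so Mori wins.
Second-highest bid: Tariq at $2301.9 — that is the price the winner pays.
Tariq did not win, so Tariq pays nothing and receives nothing: payoff $0.

$0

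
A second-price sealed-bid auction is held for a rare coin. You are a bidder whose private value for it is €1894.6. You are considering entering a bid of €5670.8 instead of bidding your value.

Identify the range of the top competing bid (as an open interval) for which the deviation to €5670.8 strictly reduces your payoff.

(€1894.6, €5670.8)

If the competing bid is below €1894.6, both bids win at the same price — no difference.
If it is above €5670.8, both bids lose — no difference.
If it lies strictly between €1894.6 and €5670.8, bidding your value loses (payoff 0) while bidding €5670.8 wins at a price above your value (payoff negative).
So the deviation strictly hurts on the open interval (€1894.6, €5670.8).
Because the price is fixed by the runner-up's bid, deviating from your value can only change a good outcome into a bad one — never the reverse.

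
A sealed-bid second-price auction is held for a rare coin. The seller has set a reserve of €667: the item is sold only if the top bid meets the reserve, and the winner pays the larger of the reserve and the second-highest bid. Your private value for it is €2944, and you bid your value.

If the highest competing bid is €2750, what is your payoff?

€194

Your bid €2944 is the highest and exceeds the reserve.
Price = max(second-highest bid, reserve) = max(€2750, €667) = €2750.
Payoff = €2944 − €2750 = €194.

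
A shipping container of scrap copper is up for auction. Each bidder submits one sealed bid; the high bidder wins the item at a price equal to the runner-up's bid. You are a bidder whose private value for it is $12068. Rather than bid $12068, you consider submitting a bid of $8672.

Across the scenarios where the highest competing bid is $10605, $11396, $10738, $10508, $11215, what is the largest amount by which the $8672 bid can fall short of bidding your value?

$10605: truthful gives $1463, deviation gives $0 → loss $1463.
$11396: truthful gives $672, deviation gives $0 → loss $672.
$10738: truthful gives $1330, deviation gives $0 → loss $1330.
$10508: truthful gives $1560, deviation gives $0 → loss $1560.
$11215: truthful gives $853, deviation gives $0 → loss $853.
Maximum loss: $1560.

$1560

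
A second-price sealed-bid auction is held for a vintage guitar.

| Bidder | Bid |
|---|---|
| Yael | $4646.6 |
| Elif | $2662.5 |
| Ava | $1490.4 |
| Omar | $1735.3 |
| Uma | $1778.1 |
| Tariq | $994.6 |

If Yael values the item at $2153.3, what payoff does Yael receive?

Highest bid: Yael at $4646.6, so Yael wins.
Second-highest bid: Elif at $2662.5 — that is the price the winner pays.
Yael's payoff = value − price = $2153.3 − $2662.5 = −$509.2.

−$509.2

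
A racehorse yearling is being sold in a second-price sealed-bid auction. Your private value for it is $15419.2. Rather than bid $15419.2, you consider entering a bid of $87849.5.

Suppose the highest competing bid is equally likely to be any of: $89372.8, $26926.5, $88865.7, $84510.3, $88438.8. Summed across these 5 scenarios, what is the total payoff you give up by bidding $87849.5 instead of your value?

$80598.4

The deviation costs you only when the competing bid falls strictly between $15419.2 and $87849.5; elsewhere both bids give the same outcome.
$89372.8: outcomes coincide → loss $0.
$26926.5: truthful payoff $0, deviation payoff −$11507.3 → loss $11507.3.
$88865.7: outcomes coincide → loss $0.
$84510.3: truthful payoff $0, deviation payoff −$69091.1 → loss $69091.1.
$88438.8: outcomes coincide → loss $0.
Total loss = $11507.3 + $69091.1 = $80598.4.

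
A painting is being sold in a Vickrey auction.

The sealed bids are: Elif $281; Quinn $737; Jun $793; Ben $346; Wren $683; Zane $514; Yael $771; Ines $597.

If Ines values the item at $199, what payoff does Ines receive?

$0

Highest bid: Jun at $793, so Jun wins.
Second-highest bid: Yael at $771 — that is the price the winner pays.
Ines did not win, so Ines pays nothing and receives nothing: payoff $0.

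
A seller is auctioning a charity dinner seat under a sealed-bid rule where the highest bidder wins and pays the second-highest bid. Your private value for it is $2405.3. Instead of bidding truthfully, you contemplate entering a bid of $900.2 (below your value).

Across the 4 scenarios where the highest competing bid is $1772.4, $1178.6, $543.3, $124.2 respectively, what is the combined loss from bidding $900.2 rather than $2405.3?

The deviation costs you only when the competing bid falls strictly between $900.2 and $2405.3; elsewhere both bids give the same outcome.
$1772.4: truthful payoff $632.9, deviation payoff $0 → loss $632.9.
$1178.6: truthful payoff $1226.7, deviation payoff $0 → loss $1226.7.
$543.3: outcomes coincide → loss $0.
$124.2: outcomes coincide → loss $0.
Total loss = $632.9 + $1226.7 = $1859.6.

$1859.6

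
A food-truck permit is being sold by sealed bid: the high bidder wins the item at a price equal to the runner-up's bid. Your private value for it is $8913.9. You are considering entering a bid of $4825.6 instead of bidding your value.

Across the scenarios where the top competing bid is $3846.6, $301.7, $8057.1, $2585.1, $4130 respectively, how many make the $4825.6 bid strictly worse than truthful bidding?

1

The deviation hurts exactly when the highest competing bid lies strictly between $4825.6 and $8913.9 — underbidding then forfeits a profitable win.
$3846.6: below both → same outcome either way.
$301.7: below both → same outcome either way.
$8057.1: inside the interval → strictly worse (loss $856.8).
$2585.1: below both → same outcome either way.
$4130: below both → same outcome either way.
Count: 1.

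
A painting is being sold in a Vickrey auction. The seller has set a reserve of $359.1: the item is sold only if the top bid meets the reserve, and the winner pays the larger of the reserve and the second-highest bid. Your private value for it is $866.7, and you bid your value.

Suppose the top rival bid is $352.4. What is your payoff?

$507.6

Your bid $866.7 is the highest and exceeds the reserve.
Price = max(second-highest bid, reserve) = max($352.4, $359.1) = $359.1.
Payoff = $866.7 − $359.1 = $507.6.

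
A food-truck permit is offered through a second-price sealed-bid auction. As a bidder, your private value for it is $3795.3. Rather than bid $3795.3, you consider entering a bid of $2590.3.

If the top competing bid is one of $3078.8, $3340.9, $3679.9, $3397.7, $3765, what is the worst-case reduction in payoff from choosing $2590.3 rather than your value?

$3078.8: truthful gives $716.5, deviation gives $0 → loss $716.5.
$3340.9: truthful gives $454.4, deviation gives $0 → loss $454.4.
$3679.9: truthful gives $115.4, deviation gives $0 → loss $115.4.
$3397.7: truthful gives $397.6, deviation gives $0 → loss $397.6.
$3765: truthful gives $30.3, deviation gives $0 → loss $30.3.
Maximum loss: $716.5.

$716.5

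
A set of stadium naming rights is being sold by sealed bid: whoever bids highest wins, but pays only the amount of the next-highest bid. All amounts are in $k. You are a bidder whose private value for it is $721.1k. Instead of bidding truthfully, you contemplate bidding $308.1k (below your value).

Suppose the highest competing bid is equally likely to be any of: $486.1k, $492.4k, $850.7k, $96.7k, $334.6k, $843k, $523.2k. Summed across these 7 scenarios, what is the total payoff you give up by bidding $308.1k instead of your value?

$1048.1k

The deviation costs you only when the competing bid falls strictly between $308.1k and $721.1k; elsewhere both bids give the same outcome.
$486.1k: truthful payoff $235k, deviation payoff $0k → loss $235k.
$492.4k: truthful payoff $228.7k, deviation payoff $0k → loss $228.7k.
$850.7k: outcomes coincide → loss $0k.
$96.7k: outcomes coincide → loss $0k.
$334.6k: truthful payoff $386.5k, deviation payoff $0k → loss $386.5k.
$843k: outcomes coincide → loss $0k.
$523.2k: truthful payoff $197.9k, deviation payoff $0k → loss $197.9k.
Total loss = $235k + $228.7k + $386.5k + $197.9k = $1048.1k.
Truthful bidding weakly dominates here: raising your bid can only win items priced above your value, and lowering it can only forfeit items priced below.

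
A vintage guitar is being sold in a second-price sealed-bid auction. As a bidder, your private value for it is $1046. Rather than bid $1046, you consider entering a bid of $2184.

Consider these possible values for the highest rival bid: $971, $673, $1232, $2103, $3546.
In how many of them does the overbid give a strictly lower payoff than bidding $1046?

The deviation hurts exactly when the highest competing bid lies strictly between $1046 and $2184 — overbidding then wins at a price above your value.
$971: below both → same outcome either way.
$673: below both → same outcome either way.
$1232: inside the interval → strictly worse (loss $186).
$2103: inside the interval → strictly worse (loss $1057).
$3546: above both → same outcome either way.
Count: 2.

2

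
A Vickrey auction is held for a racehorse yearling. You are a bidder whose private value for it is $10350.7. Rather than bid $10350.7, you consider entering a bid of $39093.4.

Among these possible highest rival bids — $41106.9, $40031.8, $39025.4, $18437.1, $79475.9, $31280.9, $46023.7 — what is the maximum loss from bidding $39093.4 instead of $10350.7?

$41106.9: same outcome either way → loss $0.
$40031.8: same outcome either way → loss $0.
$39025.4: truthful gives $0, deviation gives −$28674.7 → loss $28674.7.
$18437.1: truthful gives $0, deviation gives −$8086.4 → loss $8086.4.
$79475.9: same outcome either way → loss $0.
$31280.9: truthful gives $0, deviation gives −$20930.2 → loss $20930.2.
$46023.7: same outcome either way → loss $0.
Maximum loss: $28674.7.

$28674.7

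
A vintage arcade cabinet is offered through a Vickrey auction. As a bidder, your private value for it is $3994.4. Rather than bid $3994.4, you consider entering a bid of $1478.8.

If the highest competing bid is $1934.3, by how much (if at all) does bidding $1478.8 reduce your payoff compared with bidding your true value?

Bidding your value $3994.4: you win (since $3994.4 > $1934.3) and pay $1934.3. Payoff $2060.1.
Bidding $1478.8: you lose. Payoff $0.
The competing bid $1934.3 lies between your shaded bid and your value, so underbidding forfeits an item you could have won at a profitable price.
Loss from deviating = $2060.1 − ($0) = $2060.1.
Truthful bidding weakly dominates here: raising your bid can only win items priced above your value, and lowering it can only forfeit items priced below.

$2060.1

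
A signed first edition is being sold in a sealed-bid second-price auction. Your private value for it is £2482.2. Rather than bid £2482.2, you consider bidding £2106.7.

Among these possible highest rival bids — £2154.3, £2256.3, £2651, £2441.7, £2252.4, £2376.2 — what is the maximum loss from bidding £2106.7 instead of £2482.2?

£327.9

£2154.3: truthful gives £327.9, deviation gives £0 → loss £327.9.
£2256.3: truthful gives £225.9, deviation gives £0 → loss £225.9.
£2651: same outcome either way → loss £0.
£2441.7: truthful gives £40.5, deviation gives £0 → loss £40.5.
£2252.4: truthful gives £229.8, deviation gives £0 → loss £229.8.
£2376.2: truthful gives £106, deviation gives £0 → loss £106.
Maximum loss: £327.9.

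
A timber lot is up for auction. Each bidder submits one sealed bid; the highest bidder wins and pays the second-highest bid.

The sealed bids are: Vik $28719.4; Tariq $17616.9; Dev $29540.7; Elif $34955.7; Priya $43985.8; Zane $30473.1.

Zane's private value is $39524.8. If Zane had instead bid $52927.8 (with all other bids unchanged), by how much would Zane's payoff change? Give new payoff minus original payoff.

−$4461

The highest bid among the other bidders is $43985.8; Zane's bid doesn't change that.
Original bid $30473.1: Zane is not highest (top rival bid is $43985.8); payoff $0.
Alternative bid $52927.8: Zane is highest, pays the top rival bid $43985.8; payoff $39524.8 − $43985.8 = −$4461.
Change in payoff = −$4461 − ($0) = −$4461.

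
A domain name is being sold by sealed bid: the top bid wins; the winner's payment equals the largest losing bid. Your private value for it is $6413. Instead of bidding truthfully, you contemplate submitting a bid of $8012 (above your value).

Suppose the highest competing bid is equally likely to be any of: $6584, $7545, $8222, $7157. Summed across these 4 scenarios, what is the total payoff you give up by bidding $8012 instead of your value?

The deviation costs you only when the competing bid falls strictly between $6413 and $8012; elsewhere both bids give the same outcome.
$6584: truthful payoff $0, deviation payoff −$171 → loss $171.
$7545: truthful payoff $0, deviation payoff −$1132 → loss $1132.
$8222: outcomes coincide → loss $0.
$7157: truthful payoff $0, deviation payoff −$744 → loss $744.
Total loss = $171 + $1132 + $744 = $2047.
Because the price is fixed by the runner-up's bid, deviating from your value can only change a good outcome into a bad one — never the reverse.

$2047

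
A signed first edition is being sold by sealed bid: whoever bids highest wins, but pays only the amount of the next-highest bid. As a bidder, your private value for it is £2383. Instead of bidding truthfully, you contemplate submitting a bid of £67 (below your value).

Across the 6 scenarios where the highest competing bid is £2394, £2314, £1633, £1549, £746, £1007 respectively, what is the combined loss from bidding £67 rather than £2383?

The deviation costs you only when the competing bid falls strictly between £67 and £2383; elsewhere both bids give the same outcome.
£2394: outcomes coincide → loss £0.
£2314: truthful payoff £69, deviation payoff £0 → loss £69.
£1633: truthful payoff £750, deviation payoff £0 → loss £750.
£1549: truthful payoff £834, deviation payoff £0 → loss £834.
£746: truthful payoff £1637, deviation payoff £0 → loss £1637.
£1007: truthful payoff £1376, deviation payoff £0 → loss £1376.
Total loss = £69 + £750 + £834 + £1637 + £1376 = £4666.
In a second-price auction your bid sets only whether you win, not what you pay, so bidding your true value is weakly dominant.

£4666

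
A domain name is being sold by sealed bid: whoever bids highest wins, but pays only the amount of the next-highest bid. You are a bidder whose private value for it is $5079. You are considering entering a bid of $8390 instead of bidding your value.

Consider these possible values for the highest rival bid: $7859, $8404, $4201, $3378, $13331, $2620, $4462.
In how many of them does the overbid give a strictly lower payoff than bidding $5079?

1

The deviation hurts exactly when the highest competing bid lies strictly between $5079 and $8390 — overbidding then wins at a price above your value.
$7859: inside the interval → strictly worse (loss $2780).
$8404: above both → same outcome either way.
$4201: below both → same outcome either way.
$3378: below both → same outcome either way.
$13331: above both → same outcome either way.
$2620: below both → same outcome either way.
$4462: below both → same outcome either way.
Count: 1.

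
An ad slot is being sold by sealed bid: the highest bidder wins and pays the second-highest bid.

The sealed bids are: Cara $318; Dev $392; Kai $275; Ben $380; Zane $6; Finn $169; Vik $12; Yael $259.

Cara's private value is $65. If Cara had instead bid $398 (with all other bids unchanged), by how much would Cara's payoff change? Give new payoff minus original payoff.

The highest bid among the other bidders is $392; Cara's bid doesn't change that.
Original bid $318: Cara is not highest (top rival bid is $392); payoff $0.
Alternative bid $398: Cara is highest, pays the top rival bid $392; payoff $65 − $392 = −$327.
Change in payoff = −$327 − ($0) = −$327.

−$327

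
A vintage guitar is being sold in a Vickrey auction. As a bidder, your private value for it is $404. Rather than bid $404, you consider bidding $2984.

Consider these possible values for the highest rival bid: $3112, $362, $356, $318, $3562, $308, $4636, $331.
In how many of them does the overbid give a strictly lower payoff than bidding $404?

The deviation hurts exactly when the highest competing bid lies strictly between $404 and $2984 — overbidding then wins at a price above your value.
$3112: above both → same outcome either way.
$362: below both → same outcome either way.
$356: below both → same outcome either way.
$318: below both → same outcome either way.
$3562: above both → same outcome either way.
$308: below both → same outcome either way.
$4636: above both → same outcome either way.
$331: below both → same outcome either way.
Count: 0.

0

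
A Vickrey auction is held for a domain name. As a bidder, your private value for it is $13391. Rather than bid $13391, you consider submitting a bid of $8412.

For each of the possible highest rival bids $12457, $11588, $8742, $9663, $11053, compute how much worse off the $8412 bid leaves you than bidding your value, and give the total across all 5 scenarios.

The deviation costs you only when the competing bid falls strictly between $8412 and $13391; elsewhere both bids give the same outcome.
$12457: truthful payoff $934, deviation payoff $0 → loss $934.
$11588: truthful payoff $1803, deviation payoff $0 → loss $1803.
$8742: truthful payoff $4649, deviation payoff $0 → loss $4649.
$9663: truthful payoff $3728, deviation payoff $0 → loss $3728.
$11053: truthful payoff $2338, deviation payoff $0 → loss $2338.
Total loss = $934 + $1803 + $4649 + $3728 + $2338 = $13452.
Because the price is fixed by the runner-up's bid, deviating from your value can only change a good outcome into a bad one — never the reverse.

$13452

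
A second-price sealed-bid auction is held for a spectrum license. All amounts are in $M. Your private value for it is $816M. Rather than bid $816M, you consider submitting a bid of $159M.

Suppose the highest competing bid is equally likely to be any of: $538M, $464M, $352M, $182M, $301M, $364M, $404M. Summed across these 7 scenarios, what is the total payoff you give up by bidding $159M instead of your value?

$3107M

The deviation costs you only when the competing bid falls strictly between $159M and $816M; elsewhere both bids give the same outcome.
$538M: truthful payoff $278M, deviation payoff $0M → loss $278M.
$464M: truthful payoff $352M, deviation payoff $0M → loss $352M.
$352M: truthful payoff $464M, deviation payoff $0M → loss $464M.
$182M: truthful payoff $634M, deviation payoff $0M → loss $634M.
$301M: truthful payoff $515M, deviation payoff $0M → loss $515M.
$364M: truthful payoff $452M, deviation payoff $0M → loss $452M.
$404M: truthful payoff $412M, deviation payoff $0M → loss $412M.
Total loss = $278M + $352M + $464M + $634M + $515M + $452M + $412M = $3107M.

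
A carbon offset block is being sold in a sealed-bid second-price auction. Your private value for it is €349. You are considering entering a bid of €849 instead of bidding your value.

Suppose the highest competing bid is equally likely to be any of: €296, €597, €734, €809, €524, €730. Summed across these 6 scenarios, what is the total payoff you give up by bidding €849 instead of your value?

The deviation costs you only when the competing bid falls strictly between €349 and €849; elsewhere both bids give the same outcome.
€296: outcomes coincide → loss €0.
€597: truthful payoff €0, deviation payoff −€248 → loss €248.
€734: truthful payoff €0, deviation payoff −€385 → loss €385.
€809: truthful payoff €0, deviation payoff −€460 → loss €460.
€524: truthful payoff €0, deviation payoff −€175 → loss €175.
€730: truthful payoff €0, deviation payoff −€381 → loss €381.
Total loss = €248 + €385 + €460 + €175 + €381 = €1649.
Truthful bidding weakly dominates here: raising your bid can only win items priced above your value, and lowering it can only forfeit items priced below.

€1649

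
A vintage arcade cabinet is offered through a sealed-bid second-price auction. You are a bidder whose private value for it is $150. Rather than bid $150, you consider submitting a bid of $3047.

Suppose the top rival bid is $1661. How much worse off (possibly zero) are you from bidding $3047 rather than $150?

Bidding your value $150: you lose (since $150 < $1661). Payoff $0.
Bidding $3047: you win and pay $1661. Payoff $150 − $1661 = −$1511.
The competing bid $1661 lies between your value and your inflated bid, so overbidding wins an item priced above your value.
Loss from deviating = $0 − (−$1511) = $1511.
Because the price is fixed by the runner-up's bid, deviating from your value can only change a good outcome into a bad one — never the reverse.

$1511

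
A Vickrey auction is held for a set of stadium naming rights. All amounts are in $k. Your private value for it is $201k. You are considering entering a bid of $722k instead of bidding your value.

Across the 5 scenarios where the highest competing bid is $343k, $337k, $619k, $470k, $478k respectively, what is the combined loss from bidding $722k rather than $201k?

The deviation costs you only when the competing bid falls strictly between $201k and $722k; elsewhere both bids give the same outcome.
$343k: truthful payoff $0k, deviation payoff −$142k → loss $142k.
$337k: truthful payoff $0k, deviation payoff −$136k → loss $136k.
$619k: truthful payoff $0k, deviation payoff −$418k → loss $418k.
$470k: truthful payoff $0k, deviation payoff −$269k → loss $269k.
$478k: truthful payoff $0k, deviation payoff −$277k → loss $277k.
Total loss = $142k + $136k + $418k + $269k + $277k = $1242k.

$1242k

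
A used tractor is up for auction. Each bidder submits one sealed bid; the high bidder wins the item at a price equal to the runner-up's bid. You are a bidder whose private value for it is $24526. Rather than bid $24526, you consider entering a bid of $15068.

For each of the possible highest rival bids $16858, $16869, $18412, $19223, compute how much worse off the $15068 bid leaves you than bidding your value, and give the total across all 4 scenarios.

$26742

The deviation costs you only when the competing bid falls strictly between $15068 and $24526; elsewhere both bids give the same outcome.
$16858: truthful payoff $7668, deviation payoff $0 → loss $7668.
$16869: truthful payoff $7657, deviation payoff $0 → loss $7657.
$18412: truthful payoff $6114, deviation payoff $0 → loss $6114.
$19223: truthful payoff $5303, deviation payoff $0 → loss $5303.
Total loss = $7668 + $7657 + $6114 + $5303 = $26742.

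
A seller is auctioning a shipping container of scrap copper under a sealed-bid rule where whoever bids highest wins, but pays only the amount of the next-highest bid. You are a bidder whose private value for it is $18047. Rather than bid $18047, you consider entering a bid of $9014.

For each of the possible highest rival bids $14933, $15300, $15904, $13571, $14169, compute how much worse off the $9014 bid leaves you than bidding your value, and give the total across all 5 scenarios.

The deviation costs you only when the competing bid falls strictly between $9014 and $18047; elsewhere both bids give the same outcome.
$14933: truthful payoff $3114, deviation payoff $0 → loss $3114.
$15300: truthful payoff $2747, deviation payoff $0 → loss $2747.
$15904: truthful payoff $2143, deviation payoff $0 → loss $2143.
$13571: truthful payoff $4476, deviation payoff $0 → loss $4476.
$14169: truthful payoff $3878, deviation payoff $0 → loss $3878.
Total loss = $3114 + $2747 + $2143 + $4476 + $3878 = $16358.

$16358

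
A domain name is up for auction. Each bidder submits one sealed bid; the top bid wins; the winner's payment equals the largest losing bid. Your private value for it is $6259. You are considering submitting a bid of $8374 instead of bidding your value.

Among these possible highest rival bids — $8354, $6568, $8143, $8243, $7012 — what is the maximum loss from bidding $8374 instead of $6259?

$2095

$8354: truthful gives $0, deviation gives −$2095 → loss $2095.
$6568: truthful gives $0, deviation gives −$309 → loss $309.
$8143: truthful gives $0, deviation gives −$1884 → loss $1884.
$8243: truthful gives $0, deviation gives −$1984 → loss $1984.
$7012: truthful gives $0, deviation gives −$753 → loss $753.
Maximum loss: $2095.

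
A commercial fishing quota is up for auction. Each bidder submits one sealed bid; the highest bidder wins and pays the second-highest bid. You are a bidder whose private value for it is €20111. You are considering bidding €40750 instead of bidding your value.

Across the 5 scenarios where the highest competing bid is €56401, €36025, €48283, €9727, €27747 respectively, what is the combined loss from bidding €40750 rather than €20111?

€23550

The deviation costs you only when the competing bid falls strictly between €20111 and €40750; elsewhere both bids give the same outcome.
€56401: outcomes coincide → loss €0.
€36025: truthful payoff €0, deviation payoff −€15914 → loss €15914.
€48283: outcomes coincide → loss €0.
€9727: outcomes coincide → loss €0.
€27747: truthful payoff €0, deviation payoff −€7636 → loss €7636.
Total loss = €15914 + €7636 = €23550.
Truthful bidding weakly dominates here: raising your bid can only win items priced above your value, and lowering it can only forfeit items priced below.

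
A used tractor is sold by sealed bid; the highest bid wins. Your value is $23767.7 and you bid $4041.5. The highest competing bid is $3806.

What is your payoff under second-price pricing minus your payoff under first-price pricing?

$235.5

You have the highest bid, so you win under either rule.
Second-price: pay $3806 → payoff $19961.7.
First-price: pay your own bid $4041.5 → payoff $19726.2.
Difference = $19961.7 − ($19726.2) = $235.5.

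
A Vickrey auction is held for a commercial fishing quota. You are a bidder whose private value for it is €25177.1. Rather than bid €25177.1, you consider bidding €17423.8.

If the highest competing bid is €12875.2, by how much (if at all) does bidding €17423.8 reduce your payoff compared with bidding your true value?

€0

Bidding your value €25177.1: you win (since €25177.1 > €12875.2) and pay €12875.2. Payoff €12301.9.
Bidding €17423.8: you win and pay €12875.2. Payoff €25177.1 − €12875.2 = €12301.9.
Difference = €12301.9 − €12301.9 = €0; both bids lead to the same outcome because the competing bid is below both your value and your alternative bid.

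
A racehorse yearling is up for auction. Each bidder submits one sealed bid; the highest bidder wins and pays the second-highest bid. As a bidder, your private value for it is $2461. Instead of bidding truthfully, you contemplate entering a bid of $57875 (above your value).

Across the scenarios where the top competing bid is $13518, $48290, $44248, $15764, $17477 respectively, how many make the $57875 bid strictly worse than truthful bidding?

5

The deviation hurts exactly when the highest competing bid lies strictly between $2461 and $57875 — overbidding then wins at a price above your value.
$13518: inside the interval → strictly worse (loss $11057).
$48290: inside the interval → strictly worse (loss $45829).
$44248: inside the interval → strictly worse (loss $41787).
$15764: inside the interval → strictly worse (loss $13303).
$17477: inside the interval → strictly worse (loss $15016).
Count: 5.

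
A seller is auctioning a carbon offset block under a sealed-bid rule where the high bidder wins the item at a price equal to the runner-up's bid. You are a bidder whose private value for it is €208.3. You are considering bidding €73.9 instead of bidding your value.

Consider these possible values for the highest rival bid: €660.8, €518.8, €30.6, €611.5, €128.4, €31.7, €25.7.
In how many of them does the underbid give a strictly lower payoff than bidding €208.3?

The deviation hurts exactly when the highest competing bid lies strictly between €73.9 and €208.3 — underbidding then forfeits a profitable win.
€660.8: above both → same outcome either way.
€518.8: above both → same outcome either way.
€30.6: below both → same outcome either way.
€611.5: above both → same outcome either way.
€128.4: inside the interval → strictly worse (loss €79.9).
€31.7: below both → same outcome either way.
€25.7: below both → same outcome either way.
Count: 1.

1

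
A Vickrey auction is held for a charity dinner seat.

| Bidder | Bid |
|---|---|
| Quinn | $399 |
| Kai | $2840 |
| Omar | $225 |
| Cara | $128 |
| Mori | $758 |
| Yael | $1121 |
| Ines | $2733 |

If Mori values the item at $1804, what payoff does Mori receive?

$0

Highest bid: Kai at $2840, so Kai wins.
Second-highest bid: Ines at $2733 — that is the price the winner pays.
Mori did not win, so Mori pays nothing and receives nothing: payoff $0.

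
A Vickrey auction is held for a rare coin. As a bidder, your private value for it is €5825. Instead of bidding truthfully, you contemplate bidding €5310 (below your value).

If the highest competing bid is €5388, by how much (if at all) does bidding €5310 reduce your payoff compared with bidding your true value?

Bidding your value €5825: you win (since €5825 > €5388) and pay €5388. Payoff €437.
Bidding €5310: you lose. Payoff €0.
The competing bid €5388 lies between your shaded bid and your value, so underbidding forfeits an item you could have won at a profitable price.
Loss from deviating = €437 − (€0) = €437.

€437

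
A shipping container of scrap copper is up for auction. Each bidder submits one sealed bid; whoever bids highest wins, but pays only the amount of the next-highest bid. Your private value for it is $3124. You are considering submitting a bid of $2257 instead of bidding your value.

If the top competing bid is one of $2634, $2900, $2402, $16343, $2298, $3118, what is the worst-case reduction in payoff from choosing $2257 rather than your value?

$2634: truthful gives $490, deviation gives $0 → loss $490.
$2900: truthful gives $224, deviation gives $0 → loss $224.
$2402: truthful gives $722, deviation gives $0 → loss $722.
$16343: same outcome either way → loss $0.
$2298: truthful gives $826, deviation gives $0 → loss $826.
$3118: truthful gives $6, deviation gives $0 → loss $6.
Maximum loss: $826.

$826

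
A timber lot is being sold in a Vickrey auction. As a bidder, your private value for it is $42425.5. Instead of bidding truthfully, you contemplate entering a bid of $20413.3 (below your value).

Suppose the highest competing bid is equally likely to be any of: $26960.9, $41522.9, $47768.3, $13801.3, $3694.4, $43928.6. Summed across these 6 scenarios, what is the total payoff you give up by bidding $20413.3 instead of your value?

The deviation costs you only when the competing bid falls strictly between $20413.3 and $42425.5; elsewhere both bids give the same outcome.
$26960.9: truthful payoff $15464.6, deviation payoff $0 → loss $15464.6.
$41522.9: truthful payoff $902.6, deviation payoff $0 → loss $902.6.
$47768.3: outcomes coincide → loss $0.
$13801.3: outcomes coincide → loss $0.
$3694.4: outcomes coincide → loss $0.
$43928.6: outcomes coincide → loss $0.
Total loss = $15464.6 + $902.6 = $16367.2.

$16367.2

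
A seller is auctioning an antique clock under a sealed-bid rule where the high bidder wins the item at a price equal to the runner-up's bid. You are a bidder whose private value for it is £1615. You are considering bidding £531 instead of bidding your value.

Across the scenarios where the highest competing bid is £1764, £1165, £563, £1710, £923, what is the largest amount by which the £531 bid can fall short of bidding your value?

£1764: same outcome either way → loss £0.
£1165: truthful gives £450, deviation gives £0 → loss £450.
£563: truthful gives £1052, deviation gives £0 → loss £1052.
£1710: same outcome either way → loss £0.
£923: truthful gives £692, deviation gives £0 → loss £692.
Maximum loss: £1052.

£1052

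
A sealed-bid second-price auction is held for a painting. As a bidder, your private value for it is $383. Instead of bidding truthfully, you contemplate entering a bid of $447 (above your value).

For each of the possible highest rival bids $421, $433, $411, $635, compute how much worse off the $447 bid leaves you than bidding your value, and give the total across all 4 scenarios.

$116

The deviation costs you only when the competing bid falls strictly between $383 and $447; elsewhere both bids give the same outcome.
$421: truthful payoff $0, deviation payoff −$38 → loss $38.
$433: truthful payoff $0, deviation payoff −$50 → loss $50.
$411: truthful payoff $0, deviation payoff −$28 → loss $28.
$635: outcomes coincide → loss $0.
Total loss = $38 + $50 + $28 = $116.
Truthful bidding weakly dominates here: raising your bid can only win items priced above your value, and lowering it can only forfeit items priced below.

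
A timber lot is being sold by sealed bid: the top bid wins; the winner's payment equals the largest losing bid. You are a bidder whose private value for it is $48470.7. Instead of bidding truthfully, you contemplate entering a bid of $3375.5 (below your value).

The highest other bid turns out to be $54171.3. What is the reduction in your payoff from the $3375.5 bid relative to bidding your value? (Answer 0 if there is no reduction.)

Bidding your value $48470.7: you lose (since $48470.7 < $54171.3). Payoff $0.
Bidding $3375.5: you lose. Payoff $0.
Difference = $0 − $0 = $0; both bids lead to the same outcome because the competing bid is above both your value and your alternative bid.
In a second-price auction your bid sets only whether you win, not what you pay, so bidding your true value is weakly dominant.

$0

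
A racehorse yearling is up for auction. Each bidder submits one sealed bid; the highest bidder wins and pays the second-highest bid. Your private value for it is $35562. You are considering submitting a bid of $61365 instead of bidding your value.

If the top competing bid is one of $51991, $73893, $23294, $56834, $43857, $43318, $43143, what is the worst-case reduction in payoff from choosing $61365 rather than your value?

$21272

$51991: truthful gives $0, deviation gives −$16429 → loss $16429.
$73893: same outcome either way → loss $0.
$23294: same outcome either way → loss $0.
$56834: truthful gives $0, deviation gives −$21272 → loss $21272.
$43857: truthful gives $0, deviation gives −$8295 → loss $8295.
$43318: truthful gives $0, deviation gives −$7756 → loss $7756.
$43143: truthful gives $0, deviation gives −$7581 → loss $7581.
Maximum loss: $21272.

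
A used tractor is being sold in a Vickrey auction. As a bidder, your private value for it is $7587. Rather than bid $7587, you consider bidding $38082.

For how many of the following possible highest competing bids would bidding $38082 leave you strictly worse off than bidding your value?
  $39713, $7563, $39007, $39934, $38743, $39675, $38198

The deviation hurts exactly when the highest competing bid lies strictly between $7587 and $38082 — overbidding then wins at a price above your value.
$39713: above both → same outcome either way.
$7563: below both → same outcome either way.
$39007: above both → same outcome either way.
$39934: above both → same outcome either way.
$38743: above both → same outcome either way.
$39675: above both → same outcome either way.
$38198: above both → same outcome either way.
Count: 0.

0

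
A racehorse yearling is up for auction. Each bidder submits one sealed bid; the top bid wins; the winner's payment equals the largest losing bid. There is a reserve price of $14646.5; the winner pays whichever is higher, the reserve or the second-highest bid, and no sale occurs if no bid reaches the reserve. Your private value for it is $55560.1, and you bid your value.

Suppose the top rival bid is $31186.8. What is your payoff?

$24373.3

Your bid $55560.1 is the highest and exceeds the reserve.
Price = max(second-highest bid, reserve) = max($31186.8, $14646.5) = $31186.8.
Payoff = $55560.1 − $31186.8 = $24373.3.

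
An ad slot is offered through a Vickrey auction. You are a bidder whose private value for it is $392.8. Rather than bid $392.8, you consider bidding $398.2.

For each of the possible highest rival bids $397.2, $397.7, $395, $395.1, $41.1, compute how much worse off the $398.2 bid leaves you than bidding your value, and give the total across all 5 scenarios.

The deviation costs you only when the competing bid falls strictly between $392.8 and $398.2; elsewhere both bids give the same outcome.
$397.2: truthful payoff $0, deviation payoff −$4.4 → loss $4.4.
$397.7: truthful payoff $0, deviation payoff −$4.9 → loss $4.9.
$395: truthful payoff $0, deviation payoff −$2.2 → loss $2.2.
$395.1: truthful payoff $0, deviation payoff −$2.3 → loss $2.3.
$41.1: outcomes coincide → loss $0.
Total loss = $4.4 + $4.9 + $2.2 + $2.3 = $13.8.

$13.8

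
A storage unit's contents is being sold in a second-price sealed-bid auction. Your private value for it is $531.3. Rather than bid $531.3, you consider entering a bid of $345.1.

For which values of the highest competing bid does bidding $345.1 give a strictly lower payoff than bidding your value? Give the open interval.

($345.1, $531.3)

If the competing bid is below $345.1, both bids win at the same price — no difference.
If it is above $531.3, both bids lose — no difference.
If it lies strictly between $345.1 and $531.3, bidding your value wins at a price below your value (positive payoff) while bidding $345.1 loses (payoff 0).
So the deviation strictly hurts on the open interval ($345.1, $531.3).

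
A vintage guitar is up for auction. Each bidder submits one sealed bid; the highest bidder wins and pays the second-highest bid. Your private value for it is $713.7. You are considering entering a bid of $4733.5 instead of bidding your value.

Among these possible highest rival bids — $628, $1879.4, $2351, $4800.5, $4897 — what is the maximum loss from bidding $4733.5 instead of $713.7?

$1637.3

$628: same outcome either way → loss $0.
$1879.4: truthful gives $0, deviation gives −$1165.7 → loss $1165.7.
$2351: truthful gives $0, deviation gives −$1637.3 → loss $1637.3.
$4800.5: same outcome either way → loss $0.
$4897: same outcome either way → loss $0.
Maximum loss: $1637.3.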